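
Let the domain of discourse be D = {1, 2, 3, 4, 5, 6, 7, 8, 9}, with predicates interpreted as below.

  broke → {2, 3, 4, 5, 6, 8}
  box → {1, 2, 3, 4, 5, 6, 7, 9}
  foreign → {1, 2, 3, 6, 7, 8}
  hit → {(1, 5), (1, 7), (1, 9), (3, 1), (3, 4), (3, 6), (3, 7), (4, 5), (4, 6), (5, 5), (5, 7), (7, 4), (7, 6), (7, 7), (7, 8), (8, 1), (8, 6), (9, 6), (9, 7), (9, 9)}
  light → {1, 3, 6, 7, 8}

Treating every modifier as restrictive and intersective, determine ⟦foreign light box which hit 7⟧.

⟦which hit 7⟧ = {x : ⟨x, 7⟩ ∈ ⟦hit⟧} = {1, 3, 5, 7, 9}
⟦box⟧ = {1, 2, 3, 4, 5, 6, 7, 9}
… ∩ ⟦which hit 7⟧ = {1, 2, 3, 4, 5, 6, 7, 9} ∩ {1, 3, 5, 7, 9} = {1, 3, 5, 7, 9}
… ∩ ⟦foreign⟧ = {1, 3, 5, 7, 9} ∩ {1, 2, 3, 6, 7, 8} = {1, 3, 7}
… ∩ ⟦light⟧ = {1, 3, 7} ∩ {1, 3, 6, 7, 8} = {1, 3, 7}
So ⟦foreign light box which hit 7⟧ = {1, 3, 7}.

{1, 3, 7}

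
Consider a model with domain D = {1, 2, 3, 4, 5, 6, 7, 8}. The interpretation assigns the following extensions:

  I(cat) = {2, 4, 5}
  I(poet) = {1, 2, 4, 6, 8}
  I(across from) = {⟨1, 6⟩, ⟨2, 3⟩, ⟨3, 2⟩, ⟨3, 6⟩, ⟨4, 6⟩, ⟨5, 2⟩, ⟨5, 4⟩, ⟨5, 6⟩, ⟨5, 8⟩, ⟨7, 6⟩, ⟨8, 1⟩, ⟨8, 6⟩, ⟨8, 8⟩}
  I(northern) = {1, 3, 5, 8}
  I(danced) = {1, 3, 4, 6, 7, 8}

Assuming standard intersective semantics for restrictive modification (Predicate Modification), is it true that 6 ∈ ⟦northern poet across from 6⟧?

no

⟦across from 6⟧ = {x : ⟨x, 6⟩ ∈ ⟦across from⟧} = {1, 3, 4, 5, 7, 8}
⟦poet⟧ = {1, 2, 4, 6, 8}
… ∩ ⟦across from 6⟧ = {1, 2, 4, 6, 8} ∩ {1, 3, 4, 5, 7, 8} = {1, 4, 8}
… ∩ ⟦northern⟧ = {1, 4, 8} ∩ {1, 3, 5, 8} = {1, 8}
⟦northern poet across from 6⟧ = {1, 8}; 6 ∉ this set.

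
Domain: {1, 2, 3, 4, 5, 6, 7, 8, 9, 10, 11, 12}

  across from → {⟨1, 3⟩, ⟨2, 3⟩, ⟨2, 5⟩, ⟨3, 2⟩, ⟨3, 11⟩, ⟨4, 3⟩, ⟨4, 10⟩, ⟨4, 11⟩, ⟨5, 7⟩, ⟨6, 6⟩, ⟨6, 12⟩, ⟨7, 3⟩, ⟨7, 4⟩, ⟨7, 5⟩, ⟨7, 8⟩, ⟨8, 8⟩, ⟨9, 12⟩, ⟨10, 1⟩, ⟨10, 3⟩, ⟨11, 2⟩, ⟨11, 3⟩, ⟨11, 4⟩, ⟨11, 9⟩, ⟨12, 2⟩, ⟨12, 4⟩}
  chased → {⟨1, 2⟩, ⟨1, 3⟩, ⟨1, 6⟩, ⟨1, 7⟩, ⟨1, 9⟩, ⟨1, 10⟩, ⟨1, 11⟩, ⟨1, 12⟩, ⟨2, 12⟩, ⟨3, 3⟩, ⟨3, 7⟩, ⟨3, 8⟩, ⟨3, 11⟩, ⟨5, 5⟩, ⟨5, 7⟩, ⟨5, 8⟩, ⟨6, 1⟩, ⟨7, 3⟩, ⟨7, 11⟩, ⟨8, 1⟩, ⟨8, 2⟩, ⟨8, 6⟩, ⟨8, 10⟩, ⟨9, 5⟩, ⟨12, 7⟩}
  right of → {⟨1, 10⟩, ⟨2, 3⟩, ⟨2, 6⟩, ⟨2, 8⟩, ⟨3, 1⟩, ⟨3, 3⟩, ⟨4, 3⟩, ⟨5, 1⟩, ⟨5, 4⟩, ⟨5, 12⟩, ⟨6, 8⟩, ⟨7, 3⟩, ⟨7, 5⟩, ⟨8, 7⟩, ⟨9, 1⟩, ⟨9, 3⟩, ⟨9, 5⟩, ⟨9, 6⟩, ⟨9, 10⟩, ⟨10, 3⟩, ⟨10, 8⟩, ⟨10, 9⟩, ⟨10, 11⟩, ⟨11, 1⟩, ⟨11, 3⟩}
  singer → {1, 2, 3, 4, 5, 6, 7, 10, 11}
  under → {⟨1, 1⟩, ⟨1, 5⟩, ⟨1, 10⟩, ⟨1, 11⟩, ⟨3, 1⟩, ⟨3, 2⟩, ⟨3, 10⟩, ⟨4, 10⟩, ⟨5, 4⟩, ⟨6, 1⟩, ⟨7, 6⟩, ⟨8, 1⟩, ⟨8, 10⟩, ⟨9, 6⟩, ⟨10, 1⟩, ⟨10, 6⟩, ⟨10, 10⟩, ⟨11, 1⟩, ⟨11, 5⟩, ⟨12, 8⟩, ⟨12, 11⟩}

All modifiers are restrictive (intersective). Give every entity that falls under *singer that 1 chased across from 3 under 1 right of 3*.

⟦that 1 chased⟧ = {x : ⟨1, x⟩ ∈ ⟦chased⟧} = {2, 3, 6, 7, 9, 10, 11, 12}
⟦across from 3⟧ = {x : ⟨x, 3⟩ ∈ ⟦across from⟧} = {1, 2, 4, 7, 10, 11}
⟦under 1⟧ = {x : ⟨x, 1⟩ ∈ ⟦under⟧} = {1, 3, 6, 8, 10, 11}
⟦right of 3⟧ = {x : ⟨x, 3⟩ ∈ ⟦right of⟧} = {2, 3, 4, 7, 9, 10, 11}
⟦singer⟧ = {1, 2, 3, 4, 5, 6, 7, 10, 11}
… ∩ ⟦that 1 chased⟧ = {1, 2, 3, 4, 5, 6, 7, 10, 11} ∩ {2, 3, 6, 7, 9, 10, 11, 12} = {2, 3, 6, 7, 10, 11}
… ∩ ⟦across from 3⟧ = {2, 3, 6, 7, 10, 11} ∩ {1, 2, 4, 7, 10, 11} = {2, 7, 10, 11}
… ∩ ⟦under 1⟧ = {2, 7, 10, 11} ∩ {1, 3, 6, 8, 10, 11} = {10, 11}
… ∩ ⟦right of 3⟧ = {10, 11} ∩ {2, 3, 4, 7, 9, 10, 11} = {10, 11}
So ⟦singer that 1 chased across from 3 under 1 right of 3⟧ = {10, 11}.

{10, 11}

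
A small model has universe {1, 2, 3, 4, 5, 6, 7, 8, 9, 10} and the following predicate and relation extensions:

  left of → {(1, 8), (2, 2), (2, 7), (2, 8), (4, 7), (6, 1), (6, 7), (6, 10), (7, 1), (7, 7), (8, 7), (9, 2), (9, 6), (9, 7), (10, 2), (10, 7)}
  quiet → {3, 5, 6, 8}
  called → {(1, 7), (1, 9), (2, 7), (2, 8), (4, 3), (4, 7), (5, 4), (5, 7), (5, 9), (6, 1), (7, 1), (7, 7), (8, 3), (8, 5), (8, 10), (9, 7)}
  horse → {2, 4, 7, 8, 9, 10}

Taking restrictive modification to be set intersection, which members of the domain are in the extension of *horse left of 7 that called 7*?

{2, 4, 7, 9}

⟦left of 7⟧ = {x : ⟨x, 7⟩ ∈ ⟦left of⟧} = {2, 4, 6, 7, 8, 9, 10}
⟦that called 7⟧ = {x : ⟨x, 7⟩ ∈ ⟦called⟧} = {1, 2, 4, 5, 7, 9}
⟦horse⟧ = {2, 4, 7, 8, 9, 10}
… ∩ ⟦left of 7⟧ = {2, 4, 7, 8, 9, 10} ∩ {2, 4, 6, 7, 8, 9, 10} = {2, 4, 7, 8, 9, 10}
… ∩ ⟦that called 7⟧ = {2, 4, 7, 8, 9, 10} ∩ {1, 2, 4, 5, 7, 9} = {2, 4, 7, 9}
So ⟦horse left of 7 that called 7⟧ = {2, 4, 7, 9}.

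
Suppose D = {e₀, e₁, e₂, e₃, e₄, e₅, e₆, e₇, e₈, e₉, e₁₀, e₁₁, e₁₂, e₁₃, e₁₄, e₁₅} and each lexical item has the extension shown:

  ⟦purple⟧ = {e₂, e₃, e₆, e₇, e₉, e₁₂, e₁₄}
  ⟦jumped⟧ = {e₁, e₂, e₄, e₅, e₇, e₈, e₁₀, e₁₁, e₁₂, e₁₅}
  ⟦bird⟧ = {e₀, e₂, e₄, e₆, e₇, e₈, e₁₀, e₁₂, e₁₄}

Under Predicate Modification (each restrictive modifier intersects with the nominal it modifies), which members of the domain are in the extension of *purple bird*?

{e₂, e₆, e₇, e₁₂, e₁₄}

⟦bird⟧ = {e₀, e₂, e₄, e₆, e₇, e₈, e₁₀, e₁₂, e₁₄}
… ∩ ⟦purple⟧ = {e₀, e₂, e₄, e₆, e₇, e₈, e₁₀, e₁₂, e₁₄} ∩ {e₂, e₃, e₆, e₇, e₉, e₁₂, e₁₄} = {e₂, e₆, e₇, e₁₂, e₁₄}
So ⟦purple bird⟧ = {e₂, e₆, e₇, e₁₂, e₁₄}.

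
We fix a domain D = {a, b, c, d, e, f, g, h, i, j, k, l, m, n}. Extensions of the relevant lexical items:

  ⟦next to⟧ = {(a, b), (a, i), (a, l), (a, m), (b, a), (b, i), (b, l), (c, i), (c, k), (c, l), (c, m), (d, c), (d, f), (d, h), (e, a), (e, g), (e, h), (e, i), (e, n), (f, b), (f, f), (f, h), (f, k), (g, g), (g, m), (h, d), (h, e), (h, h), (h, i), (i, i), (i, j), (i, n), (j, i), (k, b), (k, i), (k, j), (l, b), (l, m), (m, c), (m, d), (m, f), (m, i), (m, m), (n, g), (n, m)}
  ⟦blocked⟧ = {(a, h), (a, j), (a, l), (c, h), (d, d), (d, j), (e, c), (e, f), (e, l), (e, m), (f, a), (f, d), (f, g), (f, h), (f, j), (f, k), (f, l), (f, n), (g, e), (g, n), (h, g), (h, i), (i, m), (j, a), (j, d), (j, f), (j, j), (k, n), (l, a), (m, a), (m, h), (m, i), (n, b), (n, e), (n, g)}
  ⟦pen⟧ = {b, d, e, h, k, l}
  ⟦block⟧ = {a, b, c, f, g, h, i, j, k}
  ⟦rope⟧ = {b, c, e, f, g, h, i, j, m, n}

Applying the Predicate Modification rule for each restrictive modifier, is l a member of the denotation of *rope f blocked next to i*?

⟦f blocked⟧ = {x : ⟨f, x⟩ ∈ ⟦blocked⟧} = {a, d, g, h, j, k, l, n}
⟦next to i⟧ = {x : ⟨x, i⟩ ∈ ⟦next to⟧} = {a, b, c, e, h, i, j, k, m}
⟦rope⟧ = {b, c, e, f, g, h, i, j, m, n}
… ∩ ⟦f blocked⟧ = {b, c, e, f, g, h, i, j, m, n} ∩ {a, d, g, h, j, k, l, n} = {g, h, j, n}
… ∩ ⟦next to i⟧ = {g, h, j, n} ∩ {a, b, c, e, h, i, j, k, m} = {h, j}
⟦rope f blocked next to i⟧ = {h, j}; l ∉ this set.

no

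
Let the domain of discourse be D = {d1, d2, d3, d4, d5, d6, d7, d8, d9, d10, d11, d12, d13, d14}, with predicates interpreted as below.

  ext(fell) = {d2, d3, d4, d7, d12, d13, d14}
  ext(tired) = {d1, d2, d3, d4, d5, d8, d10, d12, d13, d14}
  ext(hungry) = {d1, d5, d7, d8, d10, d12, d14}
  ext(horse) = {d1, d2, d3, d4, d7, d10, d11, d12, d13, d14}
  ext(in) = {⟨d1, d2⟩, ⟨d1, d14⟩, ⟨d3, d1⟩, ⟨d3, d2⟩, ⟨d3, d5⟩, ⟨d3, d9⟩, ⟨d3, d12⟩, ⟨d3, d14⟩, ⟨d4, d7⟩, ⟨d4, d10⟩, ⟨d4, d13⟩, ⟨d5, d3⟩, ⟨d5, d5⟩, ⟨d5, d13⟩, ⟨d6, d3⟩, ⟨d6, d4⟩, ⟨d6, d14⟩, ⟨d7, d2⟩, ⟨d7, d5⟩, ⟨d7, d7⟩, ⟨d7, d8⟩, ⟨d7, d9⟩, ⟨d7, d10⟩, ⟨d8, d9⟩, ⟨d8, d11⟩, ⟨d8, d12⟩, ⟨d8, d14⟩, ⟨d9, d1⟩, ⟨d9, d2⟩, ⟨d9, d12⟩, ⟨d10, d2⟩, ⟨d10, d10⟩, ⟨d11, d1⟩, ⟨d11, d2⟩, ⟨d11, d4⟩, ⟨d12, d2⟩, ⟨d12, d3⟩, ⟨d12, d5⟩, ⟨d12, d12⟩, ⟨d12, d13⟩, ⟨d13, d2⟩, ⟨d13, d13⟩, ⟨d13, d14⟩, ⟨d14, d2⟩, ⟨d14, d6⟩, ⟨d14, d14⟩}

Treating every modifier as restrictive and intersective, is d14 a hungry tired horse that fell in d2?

yes

⟦that fell⟧ = ⟦fell⟧ = {d2, d3, d4, d7, d12, d13, d14}
⟦in d2⟧ = {x : ⟨x, d2⟩ ∈ ⟦in⟧} = {d1, d3, d7, d9, d10, d11, d12, d13, d14}
⟦horse⟧ = {d1, d2, d3, d4, d7, d10, d11, d12, d13, d14}
… ∩ ⟦that fell⟧ = {d1, d2, d3, d4, d7, d10, d11, d12, d13, d14} ∩ {d2, d3, d4, d7, d12, d13, d14} = {d2, d3, d4, d7, d12, d13, d14}
… ∩ ⟦in d2⟧ = {d2, d3, d4, d7, d12, d13, d14} ∩ {d1, d3, d7, d9, d10, d11, d12, d13, d14} = {d3, d7, d12, d13, d14}
… ∩ ⟦hungry⟧ = {d3, d7, d12, d13, d14} ∩ {d1, d5, d7, d8, d10, d12, d14} = {d7, d12, d14}
… ∩ ⟦tired⟧ = {d7, d12, d14} ∩ {d1, d2, d3, d4, d5, d8, d10, d12, d13, d14} = {d12, d14}
⟦hungry tired horse that fell in d2⟧ = {d12, d14}; d14 ∈ this set.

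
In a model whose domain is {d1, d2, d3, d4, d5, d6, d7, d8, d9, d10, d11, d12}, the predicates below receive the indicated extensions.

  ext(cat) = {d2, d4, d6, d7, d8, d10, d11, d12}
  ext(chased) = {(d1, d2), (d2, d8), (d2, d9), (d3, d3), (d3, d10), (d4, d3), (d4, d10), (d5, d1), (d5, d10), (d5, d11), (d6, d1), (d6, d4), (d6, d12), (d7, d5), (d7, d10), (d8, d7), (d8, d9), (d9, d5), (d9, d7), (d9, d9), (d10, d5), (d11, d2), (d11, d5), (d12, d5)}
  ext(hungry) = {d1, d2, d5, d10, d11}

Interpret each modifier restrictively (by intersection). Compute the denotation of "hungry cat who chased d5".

{d10, d11}

⟦who chased d5⟧ = {x : ⟨x, d5⟩ ∈ ⟦chased⟧} = {d7, d9, d10, d11, d12}
⟦cat⟧ = {d2, d4, d6, d7, d8, d10, d11, d12}
… ∩ ⟦who chased d5⟧ = {d2, d4, d6, d7, d8, d10, d11, d12} ∩ {d7, d9, d10, d11, d12} = {d7, d10, d11, d12}
… ∩ ⟦hungry⟧ = {d7, d10, d11, d12} ∩ {d1, d2, d5, d10, d11} = {d10, d11}
So ⟦hungry cat who chased d5⟧ = {d10, d11}.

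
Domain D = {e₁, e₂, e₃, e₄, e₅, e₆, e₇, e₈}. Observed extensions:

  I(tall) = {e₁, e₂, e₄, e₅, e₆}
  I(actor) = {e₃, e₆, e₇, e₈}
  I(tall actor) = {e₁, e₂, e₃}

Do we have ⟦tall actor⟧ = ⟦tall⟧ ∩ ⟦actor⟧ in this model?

⟦tall⟧ ∩ ⟦actor⟧ = {e₁, e₂, e₄, e₅, e₆} ∩ {e₃, e₆, e₇, e₈} = {e₆}
Observed ⟦tall actor⟧ = {e₁, e₂, e₃}.
These differ, so the modifier is not intersective in this model.

no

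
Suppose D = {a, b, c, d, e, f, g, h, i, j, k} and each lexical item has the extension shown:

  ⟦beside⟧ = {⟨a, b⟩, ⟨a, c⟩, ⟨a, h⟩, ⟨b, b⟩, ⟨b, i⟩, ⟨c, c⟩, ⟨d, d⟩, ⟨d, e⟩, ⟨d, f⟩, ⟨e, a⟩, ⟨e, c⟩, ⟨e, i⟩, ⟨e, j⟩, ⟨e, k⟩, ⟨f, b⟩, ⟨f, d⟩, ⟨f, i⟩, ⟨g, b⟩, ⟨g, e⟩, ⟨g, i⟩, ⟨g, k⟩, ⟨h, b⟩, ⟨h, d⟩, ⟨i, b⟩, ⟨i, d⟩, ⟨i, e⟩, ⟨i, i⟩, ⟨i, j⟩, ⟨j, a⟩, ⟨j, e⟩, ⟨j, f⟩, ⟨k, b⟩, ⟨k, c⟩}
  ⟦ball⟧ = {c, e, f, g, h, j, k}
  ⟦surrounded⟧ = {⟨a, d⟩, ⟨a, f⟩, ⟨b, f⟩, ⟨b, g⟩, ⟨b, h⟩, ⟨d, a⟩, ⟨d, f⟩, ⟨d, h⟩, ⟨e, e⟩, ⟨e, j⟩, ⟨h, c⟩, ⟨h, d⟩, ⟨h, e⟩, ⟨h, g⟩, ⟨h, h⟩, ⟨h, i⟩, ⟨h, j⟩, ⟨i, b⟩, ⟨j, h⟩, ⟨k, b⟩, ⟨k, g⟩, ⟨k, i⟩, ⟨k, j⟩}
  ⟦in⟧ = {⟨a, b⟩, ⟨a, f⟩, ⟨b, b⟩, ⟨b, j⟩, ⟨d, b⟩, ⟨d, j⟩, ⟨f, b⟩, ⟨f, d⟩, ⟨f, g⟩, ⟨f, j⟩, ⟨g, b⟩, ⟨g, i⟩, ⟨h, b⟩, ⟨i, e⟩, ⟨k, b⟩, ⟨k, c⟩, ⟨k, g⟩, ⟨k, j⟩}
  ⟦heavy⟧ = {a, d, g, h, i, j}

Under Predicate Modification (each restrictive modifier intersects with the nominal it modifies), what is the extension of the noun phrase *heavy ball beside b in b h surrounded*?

⟦beside b⟧ = {x : ⟨x, b⟩ ∈ ⟦beside⟧} = {a, b, f, g, h, i, k}
⟦in b⟧ = {x : ⟨x, b⟩ ∈ ⟦in⟧} = {a, b, d, f, g, h, k}
⟦h surrounded⟧ = {x : ⟨h, x⟩ ∈ ⟦surrounded⟧} = {c, d, e, g, h, i, j}
⟦ball⟧ = {c, e, f, g, h, j, k}
… ∩ ⟦beside b⟧ = {c, e, f, g, h, j, k} ∩ {a, b, f, g, h, i, k} = {f, g, h, k}
… ∩ ⟦in b⟧ = {f, g, h, k} ∩ {a, b, d, f, g, h, k} = {f, g, h, k}
… ∩ ⟦h surrounded⟧ = {f, g, h, k} ∩ {c, d, e, g, h, i, j} = {g, h}
… ∩ ⟦heavy⟧ = {g, h} ∩ {a, d, g, h, i, j} = {g, h}
So ⟦heavy ball beside b in b h surrounded⟧ = {g, h}.

{g, h}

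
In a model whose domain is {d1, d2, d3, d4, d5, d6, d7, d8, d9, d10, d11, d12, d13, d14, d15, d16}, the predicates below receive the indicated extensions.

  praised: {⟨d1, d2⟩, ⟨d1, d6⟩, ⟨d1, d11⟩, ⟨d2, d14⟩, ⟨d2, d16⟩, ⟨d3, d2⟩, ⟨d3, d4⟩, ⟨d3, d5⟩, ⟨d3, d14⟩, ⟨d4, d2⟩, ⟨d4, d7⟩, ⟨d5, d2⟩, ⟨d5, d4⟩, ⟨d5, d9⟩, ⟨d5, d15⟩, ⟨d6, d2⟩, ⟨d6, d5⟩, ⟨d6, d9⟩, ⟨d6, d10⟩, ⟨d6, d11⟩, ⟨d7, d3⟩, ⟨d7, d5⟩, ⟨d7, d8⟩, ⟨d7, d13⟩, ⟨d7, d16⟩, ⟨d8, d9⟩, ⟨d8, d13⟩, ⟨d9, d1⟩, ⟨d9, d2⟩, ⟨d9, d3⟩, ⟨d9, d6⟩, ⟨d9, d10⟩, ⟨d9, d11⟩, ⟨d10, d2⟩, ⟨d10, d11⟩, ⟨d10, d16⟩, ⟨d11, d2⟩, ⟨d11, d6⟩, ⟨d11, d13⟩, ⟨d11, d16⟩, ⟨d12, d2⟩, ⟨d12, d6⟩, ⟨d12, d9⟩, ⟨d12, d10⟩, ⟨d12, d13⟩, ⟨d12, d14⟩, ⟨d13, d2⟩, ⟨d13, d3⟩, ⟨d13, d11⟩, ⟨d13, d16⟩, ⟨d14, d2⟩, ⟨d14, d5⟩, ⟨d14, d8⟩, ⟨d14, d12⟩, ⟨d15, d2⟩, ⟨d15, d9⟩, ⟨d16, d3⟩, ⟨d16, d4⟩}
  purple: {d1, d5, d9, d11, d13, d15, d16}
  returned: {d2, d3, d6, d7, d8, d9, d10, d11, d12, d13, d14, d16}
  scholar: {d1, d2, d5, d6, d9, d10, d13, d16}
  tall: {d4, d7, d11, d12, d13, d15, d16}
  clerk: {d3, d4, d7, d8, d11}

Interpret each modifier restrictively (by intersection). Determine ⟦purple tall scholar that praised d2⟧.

⟦that praised d2⟧ = {x : ⟨x, d2⟩ ∈ ⟦praised⟧} = {d1, d3, d4, d5, d6, d9, d10, d11, d12, d13, d14, d15}
⟦scholar⟧ = {d1, d2, d5, d6, d9, d10, d13, d16}
… ∩ ⟦that praised d2⟧ = {d1, d2, d5, d6, d9, d10, d13, d16} ∩ {d1, d3, d4, d5, d6, d9, d10, d11, d12, d13, d14, d15} = {d1, d5, d6, d9, d10, d13}
… ∩ ⟦purple⟧ = {d1, d5, d6, d9, d10, d13} ∩ {d1, d5, d9, d11, d13, d15, d16} = {d1, d5, d9, d13}
… ∩ ⟦tall⟧ = {d1, d5, d9, d13} ∩ {d4, d7, d11, d12, d13, d15, d16} = {d13}
So ⟦purple tall scholar that praised d2⟧ = {d13}.

{d13}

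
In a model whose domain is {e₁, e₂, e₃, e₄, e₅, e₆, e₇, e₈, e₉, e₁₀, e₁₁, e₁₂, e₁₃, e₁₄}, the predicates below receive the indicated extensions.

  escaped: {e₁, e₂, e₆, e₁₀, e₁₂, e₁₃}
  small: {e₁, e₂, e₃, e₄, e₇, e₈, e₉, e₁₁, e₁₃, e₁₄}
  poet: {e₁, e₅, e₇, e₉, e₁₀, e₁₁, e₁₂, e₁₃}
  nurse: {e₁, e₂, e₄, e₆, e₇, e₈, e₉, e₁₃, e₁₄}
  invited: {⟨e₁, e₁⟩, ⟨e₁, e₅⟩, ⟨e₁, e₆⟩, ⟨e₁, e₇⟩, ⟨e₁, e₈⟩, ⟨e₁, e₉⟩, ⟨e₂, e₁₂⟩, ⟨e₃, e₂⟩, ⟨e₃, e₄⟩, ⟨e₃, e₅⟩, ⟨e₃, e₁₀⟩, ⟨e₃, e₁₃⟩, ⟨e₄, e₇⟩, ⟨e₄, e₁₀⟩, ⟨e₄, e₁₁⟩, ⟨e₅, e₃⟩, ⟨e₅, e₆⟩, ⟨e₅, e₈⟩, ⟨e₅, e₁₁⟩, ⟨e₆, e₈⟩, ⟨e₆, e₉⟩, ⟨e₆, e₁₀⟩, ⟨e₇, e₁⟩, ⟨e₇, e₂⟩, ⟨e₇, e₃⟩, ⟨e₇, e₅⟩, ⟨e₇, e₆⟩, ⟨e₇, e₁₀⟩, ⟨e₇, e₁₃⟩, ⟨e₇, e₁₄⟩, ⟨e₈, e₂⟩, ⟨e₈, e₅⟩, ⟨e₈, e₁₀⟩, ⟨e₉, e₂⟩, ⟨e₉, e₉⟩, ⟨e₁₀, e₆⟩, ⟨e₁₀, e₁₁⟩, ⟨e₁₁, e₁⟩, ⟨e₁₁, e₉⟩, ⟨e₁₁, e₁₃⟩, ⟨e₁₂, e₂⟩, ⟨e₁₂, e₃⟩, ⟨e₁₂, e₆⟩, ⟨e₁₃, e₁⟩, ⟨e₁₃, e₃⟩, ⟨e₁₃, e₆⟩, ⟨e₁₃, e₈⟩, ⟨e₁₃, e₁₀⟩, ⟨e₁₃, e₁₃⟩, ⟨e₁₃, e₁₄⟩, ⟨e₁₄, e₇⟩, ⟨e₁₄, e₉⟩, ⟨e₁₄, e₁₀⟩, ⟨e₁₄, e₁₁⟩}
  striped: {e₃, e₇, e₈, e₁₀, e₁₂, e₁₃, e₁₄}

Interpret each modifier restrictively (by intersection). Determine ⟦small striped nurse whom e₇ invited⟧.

{e₁₃, e₁₄}

⟦whom e₇ invited⟧ = {x : ⟨e₇, x⟩ ∈ ⟦invited⟧} = {e₁, e₂, e₃, e₅, e₆, e₁₀, e₁₃, e₁₄}
⟦nurse⟧ = {e₁, e₂, e₄, e₆, e₇, e₈, e₉, e₁₃, e₁₄}
… ∩ ⟦whom e₇ invited⟧ = {e₁, e₂, e₄, e₆, e₇, e₈, e₉, e₁₃, e₁₄} ∩ {e₁, e₂, e₃, e₅, e₆, e₁₀, e₁₃, e₁₄} = {e₁, e₂, e₆, e₁₃, e₁₄}
… ∩ ⟦small⟧ = {e₁, e₂, e₆, e₁₃, e₁₄} ∩ {e₁, e₂, e₃, e₄, e₇, e₈, e₉, e₁₁, e₁₃, e₁₄} = {e₁, e₂, e₁₃, e₁₄}
… ∩ ⟦striped⟧ = {e₁, e₂, e₁₃, e₁₄} ∩ {e₃, e₇, e₈, e₁₀, e₁₂, e₁₃, e₁₄} = {e₁₃, e₁₄}
So ⟦small striped nurse whom e₇ invited⟧ = {e₁₃, e₁₄}.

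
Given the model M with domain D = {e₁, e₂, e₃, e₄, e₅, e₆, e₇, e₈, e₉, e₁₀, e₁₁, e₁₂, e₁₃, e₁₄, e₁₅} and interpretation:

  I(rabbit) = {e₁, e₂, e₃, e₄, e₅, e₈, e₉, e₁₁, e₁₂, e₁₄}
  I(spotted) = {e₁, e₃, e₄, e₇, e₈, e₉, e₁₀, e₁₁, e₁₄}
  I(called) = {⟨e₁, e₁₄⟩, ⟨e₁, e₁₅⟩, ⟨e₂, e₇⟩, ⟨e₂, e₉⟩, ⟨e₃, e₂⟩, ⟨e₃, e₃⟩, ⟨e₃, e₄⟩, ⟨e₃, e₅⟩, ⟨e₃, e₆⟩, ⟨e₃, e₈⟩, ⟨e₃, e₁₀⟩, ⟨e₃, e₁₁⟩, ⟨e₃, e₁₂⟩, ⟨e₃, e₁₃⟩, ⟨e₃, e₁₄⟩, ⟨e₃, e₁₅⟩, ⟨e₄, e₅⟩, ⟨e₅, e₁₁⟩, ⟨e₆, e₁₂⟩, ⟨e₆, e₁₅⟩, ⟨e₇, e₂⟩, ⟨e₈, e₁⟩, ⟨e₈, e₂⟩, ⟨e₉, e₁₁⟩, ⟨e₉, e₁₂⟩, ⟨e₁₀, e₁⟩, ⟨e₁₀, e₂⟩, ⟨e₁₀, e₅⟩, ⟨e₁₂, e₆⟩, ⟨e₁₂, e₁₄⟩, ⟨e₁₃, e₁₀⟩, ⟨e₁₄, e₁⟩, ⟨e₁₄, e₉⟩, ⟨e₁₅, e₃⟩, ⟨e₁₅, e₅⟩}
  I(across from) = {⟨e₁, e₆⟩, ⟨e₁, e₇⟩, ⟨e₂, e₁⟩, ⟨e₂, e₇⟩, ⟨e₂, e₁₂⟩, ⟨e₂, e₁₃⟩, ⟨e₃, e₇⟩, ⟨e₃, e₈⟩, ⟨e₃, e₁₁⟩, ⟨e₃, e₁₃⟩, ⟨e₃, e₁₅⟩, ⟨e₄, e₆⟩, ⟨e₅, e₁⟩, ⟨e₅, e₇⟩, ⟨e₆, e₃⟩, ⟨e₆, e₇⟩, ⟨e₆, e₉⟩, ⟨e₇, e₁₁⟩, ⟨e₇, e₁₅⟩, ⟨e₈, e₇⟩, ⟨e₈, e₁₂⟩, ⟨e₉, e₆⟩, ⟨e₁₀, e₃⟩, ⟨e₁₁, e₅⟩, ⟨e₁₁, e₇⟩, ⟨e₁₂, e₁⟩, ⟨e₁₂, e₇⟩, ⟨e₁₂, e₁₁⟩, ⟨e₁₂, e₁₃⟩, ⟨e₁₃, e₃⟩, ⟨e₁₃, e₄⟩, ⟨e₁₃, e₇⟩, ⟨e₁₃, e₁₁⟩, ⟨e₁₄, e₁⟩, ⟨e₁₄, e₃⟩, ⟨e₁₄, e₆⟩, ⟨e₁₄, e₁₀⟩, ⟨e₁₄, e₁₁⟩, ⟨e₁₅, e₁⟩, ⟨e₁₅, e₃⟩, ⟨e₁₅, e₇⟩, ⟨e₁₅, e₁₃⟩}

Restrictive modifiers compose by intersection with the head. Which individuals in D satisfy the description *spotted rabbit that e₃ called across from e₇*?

⟦that e₃ called⟧ = {x : ⟨e₃, x⟩ ∈ ⟦called⟧} = {e₂, e₃, e₄, e₅, e₆, e₈, e₁₀, e₁₁, e₁₂, e₁₃, e₁₄, e₁₅}
⟦across from e₇⟧ = {x : ⟨x, e₇⟩ ∈ ⟦across from⟧} = {e₁, e₂, e₃, e₅, e₆, e₈, e₁₁, e₁₂, e₁₃, e₁₅}
⟦rabbit⟧ = {e₁, e₂, e₃, e₄, e₅, e₈, e₉, e₁₁, e₁₂, e₁₄}
… ∩ ⟦that e₃ called⟧ = {e₁, e₂, e₃, e₄, e₅, e₈, e₉, e₁₁, e₁₂, e₁₄} ∩ {e₂, e₃, e₄, e₅, e₆, e₈, e₁₀, e₁₁, e₁₂, e₁₃, e₁₄, e₁₅} = {e₂, e₃, e₄, e₅, e₈, e₁₁, e₁₂, e₁₄}
… ∩ ⟦across from e₇⟧ = {e₂, e₃, e₄, e₅, e₈, e₁₁, e₁₂, e₁₄} ∩ {e₁, e₂, e₃, e₅, e₆, e₈, e₁₁, e₁₂, e₁₃, e₁₅} = {e₂, e₃, e₅, e₈, e₁₁, e₁₂}
… ∩ ⟦spotted⟧ = {e₂, e₃, e₅, e₈, e₁₁, e₁₂} ∩ {e₁, e₃, e₄, e₇, e₈, e₉, e₁₀, e₁₁, e₁₄} = {e₃, e₈, e₁₁}
So ⟦spotted rabbit that e₃ called across from e₇⟧ = {e₃, e₈, e₁₁}.

{e₃, e₈, e₁₁}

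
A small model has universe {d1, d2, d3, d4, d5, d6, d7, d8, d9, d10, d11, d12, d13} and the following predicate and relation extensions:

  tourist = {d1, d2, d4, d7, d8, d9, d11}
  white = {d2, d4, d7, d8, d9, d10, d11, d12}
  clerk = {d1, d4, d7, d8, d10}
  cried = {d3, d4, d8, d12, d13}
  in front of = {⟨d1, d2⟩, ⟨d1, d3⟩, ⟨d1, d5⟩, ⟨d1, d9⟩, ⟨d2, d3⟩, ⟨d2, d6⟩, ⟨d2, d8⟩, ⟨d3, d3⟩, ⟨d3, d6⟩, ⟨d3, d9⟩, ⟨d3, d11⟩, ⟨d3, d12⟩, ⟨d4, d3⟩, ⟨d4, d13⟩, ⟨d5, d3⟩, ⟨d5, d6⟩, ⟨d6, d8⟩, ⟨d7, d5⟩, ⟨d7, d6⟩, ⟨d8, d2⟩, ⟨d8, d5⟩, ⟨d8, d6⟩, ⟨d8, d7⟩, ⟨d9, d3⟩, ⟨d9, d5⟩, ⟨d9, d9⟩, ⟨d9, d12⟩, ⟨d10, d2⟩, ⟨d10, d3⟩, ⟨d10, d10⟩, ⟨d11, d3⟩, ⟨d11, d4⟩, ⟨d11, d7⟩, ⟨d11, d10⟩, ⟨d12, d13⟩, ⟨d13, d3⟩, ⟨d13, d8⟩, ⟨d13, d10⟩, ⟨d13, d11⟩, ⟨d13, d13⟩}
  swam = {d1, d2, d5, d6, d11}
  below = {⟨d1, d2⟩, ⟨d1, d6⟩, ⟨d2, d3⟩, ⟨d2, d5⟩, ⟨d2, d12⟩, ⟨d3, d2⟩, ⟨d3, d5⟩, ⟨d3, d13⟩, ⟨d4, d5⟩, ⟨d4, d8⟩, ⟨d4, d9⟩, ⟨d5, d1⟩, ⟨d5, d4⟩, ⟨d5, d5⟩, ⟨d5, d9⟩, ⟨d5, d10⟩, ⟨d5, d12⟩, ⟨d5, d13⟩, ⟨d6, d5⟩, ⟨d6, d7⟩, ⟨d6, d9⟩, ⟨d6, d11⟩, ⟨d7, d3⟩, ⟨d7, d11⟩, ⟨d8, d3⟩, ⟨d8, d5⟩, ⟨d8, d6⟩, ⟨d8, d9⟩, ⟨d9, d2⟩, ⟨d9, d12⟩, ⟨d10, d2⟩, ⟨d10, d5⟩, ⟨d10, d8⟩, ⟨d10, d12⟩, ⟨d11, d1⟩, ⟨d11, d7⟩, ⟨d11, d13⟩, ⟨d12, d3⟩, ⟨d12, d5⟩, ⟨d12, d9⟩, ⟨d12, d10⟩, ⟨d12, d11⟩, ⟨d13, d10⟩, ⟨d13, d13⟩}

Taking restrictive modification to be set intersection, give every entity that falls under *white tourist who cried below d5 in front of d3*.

{d4}

⟦who cried⟧ = ⟦cried⟧ = {d3, d4, d8, d12, d13}
⟦below d5⟧ = {x : ⟨x, d5⟩ ∈ ⟦below⟧} = {d2, d3, d4, d5, d6, d8, d10, d12}
⟦in front of d3⟧ = {x : ⟨x, d3⟩ ∈ ⟦in front of⟧} = {d1, d2, d3, d4, d5, d9, d10, d11, d13}
⟦tourist⟧ = {d1, d2, d4, d7, d8, d9, d11}
… ∩ ⟦who cried⟧ = {d1, d2, d4, d7, d8, d9, d11} ∩ {d3, d4, d8, d12, d13} = {d4, d8}
… ∩ ⟦below d5⟧ = {d4, d8} ∩ {d2, d3, d4, d5, d6, d8, d10, d12} = {d4, d8}
… ∩ ⟦in front of d3⟧ = {d4, d8} ∩ {d1, d2, d3, d4, d5, d9, d10, d11, d13} = {d4}
… ∩ ⟦white⟧ = {d4} ∩ {d2, d4, d7, d8, d9, d10, d11, d12} = {d4}
So ⟦white tourist who cried below d5 in front of d3⟧ = {d4}.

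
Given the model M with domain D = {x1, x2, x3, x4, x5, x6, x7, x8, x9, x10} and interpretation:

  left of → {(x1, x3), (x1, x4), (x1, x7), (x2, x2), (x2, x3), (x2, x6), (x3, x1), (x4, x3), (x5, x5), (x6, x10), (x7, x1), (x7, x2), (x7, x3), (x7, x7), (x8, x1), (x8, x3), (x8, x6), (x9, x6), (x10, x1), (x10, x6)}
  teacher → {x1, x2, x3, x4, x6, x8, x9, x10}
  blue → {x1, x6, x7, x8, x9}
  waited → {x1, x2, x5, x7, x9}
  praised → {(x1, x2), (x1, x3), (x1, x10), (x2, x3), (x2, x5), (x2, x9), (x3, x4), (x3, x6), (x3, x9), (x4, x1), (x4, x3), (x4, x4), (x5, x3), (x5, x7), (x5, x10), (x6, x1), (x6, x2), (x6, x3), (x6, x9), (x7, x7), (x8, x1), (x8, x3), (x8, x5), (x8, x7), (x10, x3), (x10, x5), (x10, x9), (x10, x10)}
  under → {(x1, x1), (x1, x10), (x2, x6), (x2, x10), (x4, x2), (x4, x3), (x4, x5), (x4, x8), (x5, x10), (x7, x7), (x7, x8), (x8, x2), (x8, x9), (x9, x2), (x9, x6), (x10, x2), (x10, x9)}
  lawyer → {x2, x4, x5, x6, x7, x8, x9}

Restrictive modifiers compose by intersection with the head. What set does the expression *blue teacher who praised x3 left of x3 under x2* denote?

⟦who praised x3⟧ = {x : ⟨x, x3⟩ ∈ ⟦praised⟧} = {x1, x2, x4, x5, x6, x8, x10}
⟦left of x3⟧ = {x : ⟨x, x3⟩ ∈ ⟦left of⟧} = {x1, x2, x4, x7, x8}
⟦under x2⟧ = {x : ⟨x, x2⟩ ∈ ⟦under⟧} = {x4, x8, x9, x10}
⟦teacher⟧ = {x1, x2, x3, x4, x6, x8, x9, x10}
… ∩ ⟦who praised x3⟧ = {x1, x2, x3, x4, x6, x8, x9, x10} ∩ {x1, x2, x4, x5, x6, x8, x10} = {x1, x2, x4, x6, x8, x10}
… ∩ ⟦left of x3⟧ = {x1, x2, x4, x6, x8, x10} ∩ {x1, x2, x4, x7, x8} = {x1, x2, x4, x8}
… ∩ ⟦under x2⟧ = {x1, x2, x4, x8} ∩ {x4, x8, x9, x10} = {x4, x8}
… ∩ ⟦blue⟧ = {x4, x8} ∩ {x1, x6, x7, x8, x9} = {x8}
So ⟦blue teacher who praised x3 left of x3 under x2⟧ = {x8}.

{x8}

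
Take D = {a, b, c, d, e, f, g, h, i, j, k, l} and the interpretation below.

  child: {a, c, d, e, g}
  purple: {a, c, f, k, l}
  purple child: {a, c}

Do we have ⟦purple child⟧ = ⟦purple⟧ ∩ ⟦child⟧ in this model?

yes

⟦purple⟧ ∩ ⟦child⟧ = {a, c, f, k, l} ∩ {a, c, d, e, g} = {a, c}
Observed ⟦purple child⟧ = {a, c}.
These coincide, so the modifier is intersective here.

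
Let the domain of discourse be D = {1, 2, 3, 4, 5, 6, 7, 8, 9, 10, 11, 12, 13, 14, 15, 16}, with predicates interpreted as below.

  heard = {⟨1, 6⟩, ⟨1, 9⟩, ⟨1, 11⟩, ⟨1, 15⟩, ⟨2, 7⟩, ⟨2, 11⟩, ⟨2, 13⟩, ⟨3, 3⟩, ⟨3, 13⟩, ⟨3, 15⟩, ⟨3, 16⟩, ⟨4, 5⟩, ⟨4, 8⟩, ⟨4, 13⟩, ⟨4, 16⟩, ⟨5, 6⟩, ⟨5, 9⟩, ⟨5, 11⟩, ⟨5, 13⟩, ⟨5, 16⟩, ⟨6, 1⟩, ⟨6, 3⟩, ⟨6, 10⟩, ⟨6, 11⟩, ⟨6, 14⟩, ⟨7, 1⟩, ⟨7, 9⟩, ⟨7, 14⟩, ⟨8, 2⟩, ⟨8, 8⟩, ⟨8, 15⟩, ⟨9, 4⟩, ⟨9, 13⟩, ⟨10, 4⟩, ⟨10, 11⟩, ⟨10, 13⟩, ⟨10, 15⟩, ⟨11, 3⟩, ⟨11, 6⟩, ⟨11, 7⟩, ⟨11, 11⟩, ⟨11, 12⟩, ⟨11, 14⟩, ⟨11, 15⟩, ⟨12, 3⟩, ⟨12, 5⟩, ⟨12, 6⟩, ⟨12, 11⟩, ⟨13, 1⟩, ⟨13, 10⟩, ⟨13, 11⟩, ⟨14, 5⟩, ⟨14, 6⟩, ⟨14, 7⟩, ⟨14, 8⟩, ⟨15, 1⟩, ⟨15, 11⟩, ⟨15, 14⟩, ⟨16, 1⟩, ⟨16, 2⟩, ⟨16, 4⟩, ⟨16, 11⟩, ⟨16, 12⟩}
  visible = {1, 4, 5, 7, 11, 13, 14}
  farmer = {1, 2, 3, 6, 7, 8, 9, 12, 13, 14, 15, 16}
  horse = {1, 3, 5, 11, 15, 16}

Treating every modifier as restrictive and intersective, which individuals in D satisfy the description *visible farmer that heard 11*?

⟦that heard 11⟧ = {x : ⟨x, 11⟩ ∈ ⟦heard⟧} = {1, 2, 5, 6, 10, 11, 12, 13, 15, 16}
⟦farmer⟧ = {1, 2, 3, 6, 7, 8, 9, 12, 13, 14, 15, 16}
… ∩ ⟦that heard 11⟧ = {1, 2, 3, 6, 7, 8, 9, 12, 13, 14, 15, 16} ∩ {1, 2, 5, 6, 10, 11, 12, 13, 15, 16} = {1, 2, 6, 12, 13, 15, 16}
… ∩ ⟦visible⟧ = {1, 2, 6, 12, 13, 15, 16} ∩ {1, 4, 5, 7, 11, 13, 14} = {1, 13}
So ⟦visible farmer that heard 11⟧ = {1, 13}.

{1, 13}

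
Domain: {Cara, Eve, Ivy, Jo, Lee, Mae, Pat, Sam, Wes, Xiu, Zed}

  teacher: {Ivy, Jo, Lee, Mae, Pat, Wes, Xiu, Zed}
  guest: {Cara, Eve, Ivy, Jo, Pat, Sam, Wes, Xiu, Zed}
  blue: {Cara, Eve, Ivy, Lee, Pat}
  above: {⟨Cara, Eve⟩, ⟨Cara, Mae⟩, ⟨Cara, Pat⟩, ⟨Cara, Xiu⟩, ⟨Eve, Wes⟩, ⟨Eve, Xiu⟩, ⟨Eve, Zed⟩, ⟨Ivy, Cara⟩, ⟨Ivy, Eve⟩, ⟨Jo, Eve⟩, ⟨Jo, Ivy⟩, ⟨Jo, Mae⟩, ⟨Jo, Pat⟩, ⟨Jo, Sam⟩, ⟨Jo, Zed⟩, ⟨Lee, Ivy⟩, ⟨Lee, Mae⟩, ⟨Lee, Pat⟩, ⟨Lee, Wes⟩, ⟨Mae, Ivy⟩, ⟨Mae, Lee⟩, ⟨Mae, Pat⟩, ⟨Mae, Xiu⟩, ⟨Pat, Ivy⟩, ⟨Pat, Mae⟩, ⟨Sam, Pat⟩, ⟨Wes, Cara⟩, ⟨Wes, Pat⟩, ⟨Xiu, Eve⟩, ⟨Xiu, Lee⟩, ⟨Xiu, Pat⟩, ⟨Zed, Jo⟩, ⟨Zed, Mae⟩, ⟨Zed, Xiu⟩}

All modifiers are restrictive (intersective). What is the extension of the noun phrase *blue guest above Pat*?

{Cara}

⟦above Pat⟧ = {x : ⟨x, Pat⟩ ∈ ⟦above⟧} = {Cara, Jo, Lee, Mae, Sam, Wes, Xiu}
⟦guest⟧ = {Cara, Eve, Ivy, Jo, Pat, Sam, Wes, Xiu, Zed}
… ∩ ⟦above Pat⟧ = {Cara, Eve, Ivy, Jo, Pat, Sam, Wes, Xiu, Zed} ∩ {Cara, Jo, Lee, Mae, Sam, Wes, Xiu} = {Cara, Jo, Sam, Wes, Xiu}
… ∩ ⟦blue⟧ = {Cara, Jo, Sam, Wes, Xiu} ∩ {Cara, Eve, Ivy, Lee, Pat} = {Cara}
So ⟦blue guest above Pat⟧ = {Cara}.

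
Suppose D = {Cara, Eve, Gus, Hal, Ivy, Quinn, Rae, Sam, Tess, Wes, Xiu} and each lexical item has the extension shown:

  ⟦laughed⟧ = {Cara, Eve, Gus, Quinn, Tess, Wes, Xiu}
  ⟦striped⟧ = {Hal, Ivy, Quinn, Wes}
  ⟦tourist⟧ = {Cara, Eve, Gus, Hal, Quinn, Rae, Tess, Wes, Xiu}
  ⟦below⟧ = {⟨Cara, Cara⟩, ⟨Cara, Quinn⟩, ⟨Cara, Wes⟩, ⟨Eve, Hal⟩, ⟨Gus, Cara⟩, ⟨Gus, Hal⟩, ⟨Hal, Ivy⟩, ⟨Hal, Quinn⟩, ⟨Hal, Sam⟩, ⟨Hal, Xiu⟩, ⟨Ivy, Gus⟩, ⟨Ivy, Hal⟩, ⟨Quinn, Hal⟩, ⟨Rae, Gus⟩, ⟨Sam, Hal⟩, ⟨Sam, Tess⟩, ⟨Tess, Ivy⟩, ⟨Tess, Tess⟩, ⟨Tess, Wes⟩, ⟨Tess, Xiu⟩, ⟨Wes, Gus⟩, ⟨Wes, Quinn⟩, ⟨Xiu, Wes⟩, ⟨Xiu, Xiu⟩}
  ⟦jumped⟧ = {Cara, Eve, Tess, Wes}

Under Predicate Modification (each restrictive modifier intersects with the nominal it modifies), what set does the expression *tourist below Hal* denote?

⟦below Hal⟧ = {x : ⟨x, Hal⟩ ∈ ⟦below⟧} = {Eve, Gus, Ivy, Quinn, Sam}
⟦tourist⟧ = {Cara, Eve, Gus, Hal, Quinn, Rae, Tess, Wes, Xiu}
… ∩ ⟦below Hal⟧ = {Cara, Eve, Gus, Hal, Quinn, Rae, Tess, Wes, Xiu} ∩ {Eve, Gus, Ivy, Quinn, Sam} = {Eve, Gus, Quinn}
So ⟦tourist below Hal⟧ = {Eve, Gus, Quinn}.

{Eve, Gus, Quinn}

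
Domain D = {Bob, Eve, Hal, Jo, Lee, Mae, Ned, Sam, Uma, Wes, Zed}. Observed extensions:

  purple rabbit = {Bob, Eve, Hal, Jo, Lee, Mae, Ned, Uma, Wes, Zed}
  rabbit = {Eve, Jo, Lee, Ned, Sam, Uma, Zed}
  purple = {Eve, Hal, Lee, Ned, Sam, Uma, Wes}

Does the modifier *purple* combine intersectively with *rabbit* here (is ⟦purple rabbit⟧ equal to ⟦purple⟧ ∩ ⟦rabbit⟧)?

no

⟦purple⟧ ∩ ⟦rabbit⟧ = {Eve, Hal, Lee, Ned, Sam, Uma, Wes} ∩ {Eve, Jo, Lee, Ned, Sam, Uma, Zed} = {Eve, Lee, Ned, Sam, Uma}
Observed ⟦purple rabbit⟧ = {Bob, Eve, Hal, Jo, Lee, Mae, Ned, Uma, Wes, Zed}.
These differ, so the modifier is not intersective in this model.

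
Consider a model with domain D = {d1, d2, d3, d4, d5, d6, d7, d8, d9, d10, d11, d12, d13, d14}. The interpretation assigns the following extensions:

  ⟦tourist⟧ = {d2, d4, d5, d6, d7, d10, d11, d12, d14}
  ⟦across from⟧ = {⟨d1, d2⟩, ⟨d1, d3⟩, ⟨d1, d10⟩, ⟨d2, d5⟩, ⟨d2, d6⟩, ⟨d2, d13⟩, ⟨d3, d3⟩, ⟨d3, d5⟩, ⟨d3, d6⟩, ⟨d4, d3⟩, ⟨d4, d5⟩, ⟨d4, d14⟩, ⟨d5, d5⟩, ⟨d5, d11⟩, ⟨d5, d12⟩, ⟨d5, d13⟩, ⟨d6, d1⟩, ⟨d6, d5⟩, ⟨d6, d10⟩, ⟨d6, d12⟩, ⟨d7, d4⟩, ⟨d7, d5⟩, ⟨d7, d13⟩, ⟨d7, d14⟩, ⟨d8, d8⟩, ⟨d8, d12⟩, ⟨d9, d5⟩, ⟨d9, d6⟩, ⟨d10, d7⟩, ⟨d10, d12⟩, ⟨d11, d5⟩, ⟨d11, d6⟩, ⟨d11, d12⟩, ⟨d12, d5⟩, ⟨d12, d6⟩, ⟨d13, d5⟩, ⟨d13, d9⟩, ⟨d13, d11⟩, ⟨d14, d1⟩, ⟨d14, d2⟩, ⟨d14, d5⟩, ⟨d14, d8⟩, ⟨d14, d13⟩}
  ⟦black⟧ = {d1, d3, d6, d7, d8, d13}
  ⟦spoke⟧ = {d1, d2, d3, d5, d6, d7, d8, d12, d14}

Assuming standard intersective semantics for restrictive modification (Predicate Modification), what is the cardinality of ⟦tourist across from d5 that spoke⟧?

6

⟦across from d5⟧ = {x : ⟨x, d5⟩ ∈ ⟦across from⟧} = {d2, d3, d4, d5, d6, d7, d9, d11, d12, d13, d14}
⟦that spoke⟧ = ⟦spoke⟧ = {d1, d2, d3, d5, d6, d7, d8, d12, d14}
⟦tourist⟧ = {d2, d4, d5, d6, d7, d10, d11, d12, d14}
… ∩ ⟦across from d5⟧ = {d2, d4, d5, d6, d7, d10, d11, d12, d14} ∩ {d2, d3, d4, d5, d6, d7, d9, d11, d12, d13, d14} = {d2, d4, d5, d6, d7, d11, d12, d14}
… ∩ ⟦that spoke⟧ = {d2, d4, d5, d6, d7, d11, d12, d14} ∩ {d1, d2, d3, d5, d6, d7, d8, d12, d14} = {d2, d5, d6, d7, d12, d14}
⟦tourist across from d5 that spoke⟧ = {d2, d5, d6, d7, d12, d14}, so the cardinality is 6.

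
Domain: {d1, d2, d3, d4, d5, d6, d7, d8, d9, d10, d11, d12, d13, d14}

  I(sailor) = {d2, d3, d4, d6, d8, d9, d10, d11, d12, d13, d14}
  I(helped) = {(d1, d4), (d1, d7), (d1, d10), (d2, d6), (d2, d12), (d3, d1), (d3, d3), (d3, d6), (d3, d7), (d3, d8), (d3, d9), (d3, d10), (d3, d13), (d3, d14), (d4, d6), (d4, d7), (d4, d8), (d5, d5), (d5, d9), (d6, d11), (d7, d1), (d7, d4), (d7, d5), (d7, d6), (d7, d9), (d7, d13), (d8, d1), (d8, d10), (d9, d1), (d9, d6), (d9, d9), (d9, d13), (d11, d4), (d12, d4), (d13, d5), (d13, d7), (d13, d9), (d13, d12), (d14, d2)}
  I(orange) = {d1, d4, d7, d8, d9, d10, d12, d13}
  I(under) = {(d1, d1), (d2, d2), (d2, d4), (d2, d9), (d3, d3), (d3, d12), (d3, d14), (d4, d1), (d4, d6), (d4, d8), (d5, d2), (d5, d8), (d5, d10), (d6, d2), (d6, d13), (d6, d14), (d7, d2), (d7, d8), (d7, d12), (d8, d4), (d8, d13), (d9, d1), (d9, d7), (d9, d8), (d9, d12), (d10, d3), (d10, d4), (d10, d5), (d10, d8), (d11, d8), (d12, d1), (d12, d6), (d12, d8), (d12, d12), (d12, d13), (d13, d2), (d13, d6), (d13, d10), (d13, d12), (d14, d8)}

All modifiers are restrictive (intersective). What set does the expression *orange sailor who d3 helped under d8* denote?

⟦who d3 helped⟧ = {x : ⟨d3, x⟩ ∈ ⟦helped⟧} = {d1, d3, d6, d7, d8, d9, d10, d13, d14}
⟦under d8⟧ = {x : ⟨x, d8⟩ ∈ ⟦under⟧} = {d4, d5, d7, d9, d10, d11, d12, d14}
⟦sailor⟧ = {d2, d3, d4, d6, d8, d9, d10, d11, d12, d13, d14}
… ∩ ⟦who d3 helped⟧ = {d2, d3, d4, d6, d8, d9, d10, d11, d12, d13, d14} ∩ {d1, d3, d6, d7, d8, d9, d10, d13, d14} = {d3, d6, d8, d9, d10, d13, d14}
… ∩ ⟦under d8⟧ = {d3, d6, d8, d9, d10, d13, d14} ∩ {d4, d5, d7, d9, d10, d11, d12, d14} = {d9, d10, d14}
… ∩ ⟦orange⟧ = {d9, d10, d14} ∩ {d1, d4, d7, d8, d9, d10, d12, d13} = {d9, d10}
So ⟦orange sailor who d3 helped under d8⟧ = {d9, d10}.

{d9, d10}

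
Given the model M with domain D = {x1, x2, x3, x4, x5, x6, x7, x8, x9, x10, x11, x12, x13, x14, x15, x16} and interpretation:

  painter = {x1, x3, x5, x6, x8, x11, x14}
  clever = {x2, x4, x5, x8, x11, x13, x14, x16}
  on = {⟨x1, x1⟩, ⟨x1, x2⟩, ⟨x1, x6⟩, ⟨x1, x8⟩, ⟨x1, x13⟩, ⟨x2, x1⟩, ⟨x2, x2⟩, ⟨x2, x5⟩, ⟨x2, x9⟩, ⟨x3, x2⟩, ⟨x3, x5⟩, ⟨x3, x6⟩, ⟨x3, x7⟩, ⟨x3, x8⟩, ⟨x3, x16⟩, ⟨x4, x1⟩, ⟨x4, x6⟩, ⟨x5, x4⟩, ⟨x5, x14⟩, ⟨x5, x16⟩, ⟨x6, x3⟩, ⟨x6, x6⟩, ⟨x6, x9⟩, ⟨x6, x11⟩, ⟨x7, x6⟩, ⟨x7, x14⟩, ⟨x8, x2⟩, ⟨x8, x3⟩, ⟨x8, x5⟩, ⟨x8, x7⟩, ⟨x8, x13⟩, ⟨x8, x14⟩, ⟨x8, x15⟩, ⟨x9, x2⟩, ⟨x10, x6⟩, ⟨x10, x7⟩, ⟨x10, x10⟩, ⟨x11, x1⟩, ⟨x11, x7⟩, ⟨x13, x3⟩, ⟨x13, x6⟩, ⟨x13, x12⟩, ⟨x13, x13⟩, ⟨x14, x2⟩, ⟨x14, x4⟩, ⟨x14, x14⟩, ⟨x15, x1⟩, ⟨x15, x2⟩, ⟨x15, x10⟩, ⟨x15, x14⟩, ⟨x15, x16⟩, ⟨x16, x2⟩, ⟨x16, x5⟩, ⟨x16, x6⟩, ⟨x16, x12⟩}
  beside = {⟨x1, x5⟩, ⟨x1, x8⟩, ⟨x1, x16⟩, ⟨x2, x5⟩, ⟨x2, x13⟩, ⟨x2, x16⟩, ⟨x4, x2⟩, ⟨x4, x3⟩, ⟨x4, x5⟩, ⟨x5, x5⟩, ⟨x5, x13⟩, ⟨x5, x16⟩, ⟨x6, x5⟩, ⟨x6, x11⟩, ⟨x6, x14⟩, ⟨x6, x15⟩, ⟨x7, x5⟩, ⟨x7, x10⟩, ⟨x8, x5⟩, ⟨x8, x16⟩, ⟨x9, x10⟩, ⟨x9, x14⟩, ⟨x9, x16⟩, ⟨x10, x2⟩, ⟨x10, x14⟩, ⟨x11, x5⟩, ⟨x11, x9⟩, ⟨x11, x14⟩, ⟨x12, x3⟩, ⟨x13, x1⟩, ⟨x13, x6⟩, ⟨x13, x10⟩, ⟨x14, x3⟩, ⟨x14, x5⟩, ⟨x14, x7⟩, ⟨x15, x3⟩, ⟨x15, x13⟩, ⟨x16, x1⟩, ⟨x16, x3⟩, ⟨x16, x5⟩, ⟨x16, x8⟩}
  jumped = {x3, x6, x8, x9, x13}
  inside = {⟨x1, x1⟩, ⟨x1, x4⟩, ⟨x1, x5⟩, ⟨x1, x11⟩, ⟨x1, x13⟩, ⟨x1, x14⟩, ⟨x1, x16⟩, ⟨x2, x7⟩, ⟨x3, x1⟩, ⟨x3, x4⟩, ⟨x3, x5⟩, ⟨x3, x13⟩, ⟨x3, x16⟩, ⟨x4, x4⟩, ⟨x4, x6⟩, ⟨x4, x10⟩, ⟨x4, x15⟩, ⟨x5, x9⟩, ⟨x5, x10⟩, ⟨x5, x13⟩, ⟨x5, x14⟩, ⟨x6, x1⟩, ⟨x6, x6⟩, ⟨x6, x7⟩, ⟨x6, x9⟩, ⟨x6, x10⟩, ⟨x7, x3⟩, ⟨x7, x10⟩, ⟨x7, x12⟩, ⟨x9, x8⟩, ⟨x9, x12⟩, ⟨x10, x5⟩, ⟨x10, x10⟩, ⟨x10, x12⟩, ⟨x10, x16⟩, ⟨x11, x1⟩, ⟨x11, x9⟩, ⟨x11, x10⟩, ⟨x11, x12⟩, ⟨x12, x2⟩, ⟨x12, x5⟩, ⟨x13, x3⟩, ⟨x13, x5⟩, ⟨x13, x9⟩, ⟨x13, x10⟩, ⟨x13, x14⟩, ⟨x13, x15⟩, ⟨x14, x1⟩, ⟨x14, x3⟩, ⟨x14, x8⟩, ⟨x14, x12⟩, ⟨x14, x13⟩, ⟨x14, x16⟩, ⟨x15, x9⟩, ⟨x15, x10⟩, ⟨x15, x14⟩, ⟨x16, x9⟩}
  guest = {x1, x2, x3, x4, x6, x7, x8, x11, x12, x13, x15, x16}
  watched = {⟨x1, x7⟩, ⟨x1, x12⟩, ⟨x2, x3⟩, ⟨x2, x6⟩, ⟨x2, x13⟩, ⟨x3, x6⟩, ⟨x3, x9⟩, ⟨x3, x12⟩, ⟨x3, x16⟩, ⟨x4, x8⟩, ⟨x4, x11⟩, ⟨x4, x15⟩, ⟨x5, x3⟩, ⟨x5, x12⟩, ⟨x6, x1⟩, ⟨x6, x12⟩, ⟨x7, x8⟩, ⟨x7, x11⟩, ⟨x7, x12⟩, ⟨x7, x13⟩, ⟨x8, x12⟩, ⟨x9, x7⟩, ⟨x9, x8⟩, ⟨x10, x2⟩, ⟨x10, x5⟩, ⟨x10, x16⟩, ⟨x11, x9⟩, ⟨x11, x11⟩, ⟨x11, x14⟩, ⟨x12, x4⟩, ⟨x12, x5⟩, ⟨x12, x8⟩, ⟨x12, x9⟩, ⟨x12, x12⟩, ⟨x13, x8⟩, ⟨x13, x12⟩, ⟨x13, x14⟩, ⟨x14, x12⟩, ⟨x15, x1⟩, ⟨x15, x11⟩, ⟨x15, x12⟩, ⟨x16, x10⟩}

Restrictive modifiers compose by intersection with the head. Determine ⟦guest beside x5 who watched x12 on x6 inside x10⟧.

{x6, x7}

⟦beside x5⟧ = {x : ⟨x, x5⟩ ∈ ⟦beside⟧} = {x1, x2, x4, x5, x6, x7, x8, x11, x14, x16}
⟦who watched x12⟧ = {x : ⟨x, x12⟩ ∈ ⟦watched⟧} = {x1, x3, x5, x6, x7, x8, x12, x13, x14, x15}
⟦on x6⟧ = {x : ⟨x, x6⟩ ∈ ⟦on⟧} = {x1, x3, x4, x6, x7, x10, x13, x16}
⟦inside x10⟧ = {x : ⟨x, x10⟩ ∈ ⟦inside⟧} = {x4, x5, x6, x7, x10, x11, x13, x15}
⟦guest⟧ = {x1, x2, x3, x4, x6, x7, x8, x11, x12, x13, x15, x16}
… ∩ ⟦beside x5⟧ = {x1, x2, x3, x4, x6, x7, x8, x11, x12, x13, x15, x16} ∩ {x1, x2, x4, x5, x6, x7, x8, x11, x14, x16} = {x1, x2, x4, x6, x7, x8, x11, x16}
… ∩ ⟦who watched x12⟧ = {x1, x2, x4, x6, x7, x8, x11, x16} ∩ {x1, x3, x5, x6, x7, x8, x12, x13, x14, x15} = {x1, x6, x7, x8}
… ∩ ⟦on x6⟧ = {x1, x6, x7, x8} ∩ {x1, x3, x4, x6, x7, x10, x13, x16} = {x1, x6, x7}
… ∩ ⟦inside x10⟧ = {x1, x6, x7} ∩ {x4, x5, x6, x7, x10, x11, x13, x15} = {x6, x7}
So ⟦guest beside x5 who watched x12 on x6 inside x10⟧ = {x6, x7}.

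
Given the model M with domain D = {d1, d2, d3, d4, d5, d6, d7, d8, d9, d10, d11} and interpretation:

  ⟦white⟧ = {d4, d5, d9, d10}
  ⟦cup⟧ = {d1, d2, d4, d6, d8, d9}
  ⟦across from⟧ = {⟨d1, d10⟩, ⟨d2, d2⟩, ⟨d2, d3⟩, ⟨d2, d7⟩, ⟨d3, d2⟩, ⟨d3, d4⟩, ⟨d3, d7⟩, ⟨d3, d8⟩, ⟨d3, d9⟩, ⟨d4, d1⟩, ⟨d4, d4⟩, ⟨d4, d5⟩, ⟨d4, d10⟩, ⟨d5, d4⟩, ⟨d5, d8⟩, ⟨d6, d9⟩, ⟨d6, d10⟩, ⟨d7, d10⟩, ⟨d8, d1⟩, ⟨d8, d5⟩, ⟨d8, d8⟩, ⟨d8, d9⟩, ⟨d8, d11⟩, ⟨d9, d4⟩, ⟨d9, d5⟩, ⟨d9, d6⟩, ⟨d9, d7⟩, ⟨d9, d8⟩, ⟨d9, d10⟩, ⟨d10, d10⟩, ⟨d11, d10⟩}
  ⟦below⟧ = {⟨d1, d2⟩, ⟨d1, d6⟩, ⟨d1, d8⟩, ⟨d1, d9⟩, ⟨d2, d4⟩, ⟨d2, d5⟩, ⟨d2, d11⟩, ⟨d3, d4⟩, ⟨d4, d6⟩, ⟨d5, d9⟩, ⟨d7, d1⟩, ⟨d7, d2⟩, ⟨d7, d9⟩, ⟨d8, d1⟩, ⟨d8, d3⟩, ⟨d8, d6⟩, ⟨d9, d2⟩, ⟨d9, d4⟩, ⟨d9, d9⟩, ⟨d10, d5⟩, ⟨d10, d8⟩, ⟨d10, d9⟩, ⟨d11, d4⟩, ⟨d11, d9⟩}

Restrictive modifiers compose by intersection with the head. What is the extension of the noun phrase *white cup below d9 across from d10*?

{d9}

⟦below d9⟧ = {x : ⟨x, d9⟩ ∈ ⟦below⟧} = {d1, d5, d7, d9, d10, d11}
⟦across from d10⟧ = {x : ⟨x, d10⟩ ∈ ⟦across from⟧} = {d1, d4, d6, d7, d9, d10, d11}
⟦cup⟧ = {d1, d2, d4, d6, d8, d9}
… ∩ ⟦below d9⟧ = {d1, d2, d4, d6, d8, d9} ∩ {d1, d5, d7, d9, d10, d11} = {d1, d9}
… ∩ ⟦across from d10⟧ = {d1, d9} ∩ {d1, d4, d6, d7, d9, d10, d11} = {d1, d9}
… ∩ ⟦white⟧ = {d1, d9} ∩ {d4, d5, d9, d10} = {d9}
So ⟦white cup below d9 across from d10⟧ = {d9}.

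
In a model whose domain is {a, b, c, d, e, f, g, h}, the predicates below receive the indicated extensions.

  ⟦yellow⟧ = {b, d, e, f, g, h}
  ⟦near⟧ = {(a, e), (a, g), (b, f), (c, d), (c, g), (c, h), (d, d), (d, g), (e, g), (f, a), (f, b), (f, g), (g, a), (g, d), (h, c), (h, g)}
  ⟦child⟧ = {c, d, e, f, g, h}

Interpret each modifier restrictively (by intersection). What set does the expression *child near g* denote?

{c, d, e, f, h}

⟦near g⟧ = {x : ⟨x, g⟩ ∈ ⟦near⟧} = {a, c, d, e, f, h}
⟦child⟧ = {c, d, e, f, g, h}
… ∩ ⟦near g⟧ = {c, d, e, f, g, h} ∩ {a, c, d, e, f, h} = {c, d, e, f, h}
So ⟦child near g⟧ = {c, d, e, f, h}.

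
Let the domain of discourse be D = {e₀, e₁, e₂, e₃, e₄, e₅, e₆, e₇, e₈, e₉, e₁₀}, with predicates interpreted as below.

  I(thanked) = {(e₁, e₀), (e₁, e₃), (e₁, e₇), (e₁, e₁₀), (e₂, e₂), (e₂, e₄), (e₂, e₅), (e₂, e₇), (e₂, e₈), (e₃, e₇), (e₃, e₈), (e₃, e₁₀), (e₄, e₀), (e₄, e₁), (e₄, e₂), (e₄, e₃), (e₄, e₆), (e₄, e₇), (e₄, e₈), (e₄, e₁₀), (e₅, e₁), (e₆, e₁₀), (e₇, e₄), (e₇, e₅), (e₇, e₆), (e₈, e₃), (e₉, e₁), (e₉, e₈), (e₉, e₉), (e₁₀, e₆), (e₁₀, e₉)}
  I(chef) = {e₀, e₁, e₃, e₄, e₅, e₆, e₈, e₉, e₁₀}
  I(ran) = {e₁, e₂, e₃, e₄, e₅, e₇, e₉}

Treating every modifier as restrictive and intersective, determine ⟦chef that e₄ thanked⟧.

⟦that e₄ thanked⟧ = {x : ⟨e₄, x⟩ ∈ ⟦thanked⟧} = {e₀, e₁, e₂, e₃, e₆, e₇, e₈, e₁₀}
⟦chef⟧ = {e₀, e₁, e₃, e₄, e₅, e₆, e₈, e₉, e₁₀}
… ∩ ⟦that e₄ thanked⟧ = {e₀, e₁, e₃, e₄, e₅, e₆, e₈, e₉, e₁₀} ∩ {e₀, e₁, e₂, e₃, e₆, e₇, e₈, e₁₀} = {e₀, e₁, e₃, e₆, e₈, e₁₀}
So ⟦chef that e₄ thanked⟧ = {e₀, e₁, e₃, e₆, e₈, e₁₀}.

{e₀, e₁, e₃, e₆, e₈, e₁₀}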